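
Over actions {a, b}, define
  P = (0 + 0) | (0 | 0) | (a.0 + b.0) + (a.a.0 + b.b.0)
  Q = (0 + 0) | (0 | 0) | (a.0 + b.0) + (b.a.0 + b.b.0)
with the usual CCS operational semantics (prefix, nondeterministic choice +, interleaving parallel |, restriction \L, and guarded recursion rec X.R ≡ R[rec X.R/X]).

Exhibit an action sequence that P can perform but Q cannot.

aa

LTS(P): 5 reachable states
  m0 = (0 + 0) | (0 | 0) | (a.0 + b.0) + (a.a.0 + b.b.0) ⊢ --a--▸ m1, --a--▸ m2, --b--▸ m1, --b--▸ m3
  m1 = (0 + 0) | (0 | 0) | 0 ⊢ ∅
  m2 = a.0 ⊢ --a--▸ m4
  m3 = b.0 ⊢ --b--▸ m4
  m4 = 0 ⊢ ∅
LTS(Q): 5 reachable states
  n0 = (0 + 0) | (0 | 0) | (a.0 + b.0) + (b.a.0 + b.b.0) ⊢ --a--▸ n1, --b--▸ n1, --b--▸ n2, --b--▸ n3
  n1 = (0 + 0) | (0 | 0) | 0 ⊢ ∅
  n2 = a.0 ⊢ --a--▸ n4
  n3 = b.0 ⊢ --b--▸ n4
  n4 = 0 ⊢ ∅
Trace ⟨aa⟩ through P, begin at {m0}:
  step 1 (a): {m1, m2}
  step 2 (a): {m4}
  ✓ P
Trace ⟨aa⟩ through Q, begin at {n0}:
  step 1 (a): {n1}
  step 2 (a): ∅  — Q cannot continue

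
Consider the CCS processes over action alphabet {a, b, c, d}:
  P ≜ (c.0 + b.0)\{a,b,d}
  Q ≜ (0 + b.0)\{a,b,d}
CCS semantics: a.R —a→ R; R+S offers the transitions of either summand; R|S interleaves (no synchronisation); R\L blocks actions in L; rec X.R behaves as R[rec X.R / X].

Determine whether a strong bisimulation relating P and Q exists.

NO

Reachable graph of P (2 states):
  p0 = (c.0 + b.0)\{a,b,d} :: ··c··> p1
  p1 = 0\{a,b,d} :: ∅
Reachable graph of Q (1 states):
  q0 = (0 + b.0)\{a,b,d} :: ∅
Partition-refinement fixed point:
  B0 = {p0}
  B1 = {p1, q0}
p0 ∈ B0, q0 ∈ B1 → different blocks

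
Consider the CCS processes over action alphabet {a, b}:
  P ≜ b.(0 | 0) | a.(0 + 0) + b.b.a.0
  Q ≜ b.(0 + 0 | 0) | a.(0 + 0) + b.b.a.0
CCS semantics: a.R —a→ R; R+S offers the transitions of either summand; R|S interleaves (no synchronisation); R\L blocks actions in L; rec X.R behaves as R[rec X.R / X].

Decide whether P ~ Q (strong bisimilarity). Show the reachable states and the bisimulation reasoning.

P ~ Q

Reachable graph of P (7 states):
  p0 = b.(0 | 0) | a.(0 + 0) + b.b.a.0 | --a--▸ p1, --b--▸ p2, --b--▸ p3
  p1 = b.(0 | 0) | (0 + 0) | --b--▸ p4
  p2 = 0 | 0 | a.(0 + 0) | --a--▸ p4
  p3 = b.a.0 | --b--▸ p5
  p4 = 0 | 0 | (0 + 0) | ∅
  p5 = a.0 | --a--▸ p6
  p6 = 0 | ∅
Reachable graph of Q (7 states):
  q0 = b.(0 + 0 | 0) | a.(0 + 0) + b.b.a.0 | --a--▸ q1, --b--▸ q2, --b--▸ q3
  q1 = b.(0 + 0 | 0) | (0 + 0) | --b--▸ q4
  q2 = (0 + 0 | 0) | a.(0 + 0) | --a--▸ q4
  q3 = b.a.0 | --b--▸ q5
  q4 = (0 + 0 | 0) | (0 + 0) | ∅
  q5 = a.0 | --a--▸ q6
  q6 = 0 | ∅
Bisimilarity quotient blocks:
  B0 = {p0, q0}
  B1 = {p1, q1}
  B2 = {p4, p6, q4, q6}
  B3 = {p2, p5, q2, q5}
  B4 = {p3, q3}
p0 ∈ B0, q0 ∈ B0 → same block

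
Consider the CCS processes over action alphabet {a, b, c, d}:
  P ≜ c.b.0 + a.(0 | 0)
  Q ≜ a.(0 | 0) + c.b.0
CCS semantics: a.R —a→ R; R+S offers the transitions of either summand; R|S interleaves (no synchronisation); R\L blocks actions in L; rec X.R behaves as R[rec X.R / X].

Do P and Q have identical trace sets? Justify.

Reachable graph of P (4 states):
  p0 = c.b.0 + a.(0 | 0) has moves =a=> p1, =c=> p2
  p1 = 0 | 0 has moves (no moves)
  p2 = b.0 has moves =b=> p3
  p3 = 0 has moves (no moves)
Reachable graph of Q (4 states):
  q0 = a.(0 | 0) + c.b.0 has moves =a=> q1, =c=> q2
  q1 = 0 | 0 has moves (no moves)
  q2 = b.0 has moves =b=> q3
  q3 = 0 has moves (no moves)
Coarsest stable partition (strong bisimilarity classes):
  B0 = {p0, q0}
  B1 = {p1, p3, q1, q3}
  B2 = {p2, q2}
p0 ∈ B0, q0 ∈ B0 → same block
Bisimilar ⇒ trace-equivalent.

trace-equivalent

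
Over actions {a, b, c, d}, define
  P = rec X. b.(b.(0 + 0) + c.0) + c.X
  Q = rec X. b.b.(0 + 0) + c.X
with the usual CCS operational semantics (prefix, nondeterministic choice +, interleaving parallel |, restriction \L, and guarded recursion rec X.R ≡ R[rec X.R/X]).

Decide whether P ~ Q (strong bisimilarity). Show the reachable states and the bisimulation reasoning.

NO

Reachable graph of P (4 states):
  u0 = rec X. b.(b.(0 + 0) + c.0) + c.X | =b=> u1, =c=> u0
  u1 = b.(0 + 0) + c.0 | =b=> u2, =c=> u3
  u2 = 0 + 0 | ·
  u3 = 0 | ·
Reachable graph of Q (3 states):
  v0 = rec X. b.b.(0 + 0) + c.X | =b=> v1, =c=> v0
  v1 = b.(0 + 0) | =b=> v2
  v2 = 0 + 0 | ·
Bisimilarity quotient blocks:
  B0 = {u0}
  B1 = {u1}
  B2 = {u2, u3, v2}
  B3 = {v0}
  B4 = {v1}
u0 ∈ B0, v0 ∈ B3 → different blocks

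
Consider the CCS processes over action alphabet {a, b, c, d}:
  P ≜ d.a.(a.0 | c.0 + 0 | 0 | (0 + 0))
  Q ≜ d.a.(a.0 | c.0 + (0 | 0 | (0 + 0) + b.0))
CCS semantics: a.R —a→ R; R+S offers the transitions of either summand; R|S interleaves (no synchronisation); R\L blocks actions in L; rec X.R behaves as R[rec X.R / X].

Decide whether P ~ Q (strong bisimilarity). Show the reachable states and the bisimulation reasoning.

P's transition system — 6 states:
  u0 = d.a.(a.0 | c.0 + 0 | 0 | (0 + 0)) | -d-> u1
  u1 = a.(a.0 | c.0 + 0 | 0 | (0 + 0)) | -a-> u2
  u2 = a.0 | c.0 + 0 | 0 | (0 + 0) | -a-> u3, -c-> u4
  u3 = 0 | c.0 | -c-> u5
  u4 = a.0 | 0 | -a-> u5
  u5 = 0 | 0 | (no moves)
Q's transition system — 7 states:
  v0 = d.a.(a.0 | c.0 + (0 | 0 | (0 + 0) + b.0)) | -d-> v1
  v1 = a.(a.0 | c.0 + (0 | 0 | (0 + 0) + b.0)) | -a-> v2
  v2 = a.0 | c.0 + (0 | 0 | (0 + 0) + b.0) | -a-> v3, -b-> v4, -c-> v5
  v3 = 0 | c.0 | -c-> v6
  v4 = 0 | (no moves)
  v5 = a.0 | 0 | -a-> v6
  v6 = 0 | 0 | (no moves)
Bisimilarity quotient blocks:
  B0 = {u0}
  B1 = {u1}
  B2 = {u2}
  B3 = {u4, v5}
  B4 = {u5, v4, v6}
  B5 = {u3, v3}
  B6 = {v0}
  B7 = {v1}
  B8 = {v2}
u0 ∈ B0, v0 ∈ B6 → different blocks

NO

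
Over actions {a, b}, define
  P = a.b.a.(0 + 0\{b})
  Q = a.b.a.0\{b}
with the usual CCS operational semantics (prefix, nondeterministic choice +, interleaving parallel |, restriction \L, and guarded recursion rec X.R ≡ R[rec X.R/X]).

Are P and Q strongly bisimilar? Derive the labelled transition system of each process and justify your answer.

P's transition system — 4 states:
  p0 = a.b.a.(0 + 0\{b}) :: =a=> p1
  p1 = b.a.(0 + 0\{b}) :: =b=> p2
  p2 = a.(0 + 0\{b}) :: =a=> p3
  p3 = 0 + 0\{b} :: ·
Q's transition system — 4 states:
  q0 = a.b.a.0\{b} :: =a=> q1
  q1 = b.a.0\{b} :: =b=> q2
  q2 = a.0\{b} :: =a=> q3
  q3 = 0\{b} :: ·
Partition-refinement fixed point:
  B0 = {p0, q0}
  B1 = {p1, q1}
  B2 = {p2, q2}
  B3 = {p3, q3}
p0 ∈ B0, q0 ∈ B0 → same block

P ~ Q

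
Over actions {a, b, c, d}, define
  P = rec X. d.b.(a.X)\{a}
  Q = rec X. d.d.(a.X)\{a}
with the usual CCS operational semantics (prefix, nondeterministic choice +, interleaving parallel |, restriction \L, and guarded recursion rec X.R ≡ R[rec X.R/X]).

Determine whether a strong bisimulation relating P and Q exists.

Reachable graph of P (3 states):
  m0 = rec X. d.b.(a.X)\{a} has moves —d→ m1
  m1 = b.(a.(rec X. d.b.(a.X)\{a}))\{a} has moves —b→ m2
  m2 = (a.(rec X. d.b.(a.X)\{a}))\{a} has moves ·
Reachable graph of Q (3 states):
  n0 = rec X. d.d.(a.X)\{a} has moves —d→ n1
  n1 = d.(a.(rec X. d.d.(a.X)\{a}))\{a} has moves —d→ n2
  n2 = (a.(rec X. d.d.(a.X)\{a}))\{a} has moves ·
Coarsest stable partition (strong bisimilarity classes):
  B0 = {m0}
  B1 = {m1}
  B2 = {m2, n2}
  B3 = {n0}
  B4 = {n1}
m0 ∈ B0, n0 ∈ B3 → different blocks

NO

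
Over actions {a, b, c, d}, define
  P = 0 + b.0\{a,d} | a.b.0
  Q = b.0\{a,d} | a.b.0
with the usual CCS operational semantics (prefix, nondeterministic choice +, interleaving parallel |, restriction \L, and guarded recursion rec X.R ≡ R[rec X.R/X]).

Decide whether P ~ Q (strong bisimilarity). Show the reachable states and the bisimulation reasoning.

LTS(P): 6 reachable states
  u0 = 0 + b.0\{a,d} | a.b.0 ⊢ =a=> u1, =b=> u2
  u1 = b.0\{a,d} | b.0 ⊢ =b=> u3, =b=> u4
  u2 = 0\{a,d} | a.b.0 ⊢ =a=> u3
  u3 = 0\{a,d} | b.0 ⊢ =b=> u5
  u4 = b.0\{a,d} | 0 ⊢ =b=> u5
  u5 = 0\{a,d} | 0 ⊢ ·
LTS(Q): 6 reachable states
  v0 = b.0\{a,d} | a.b.0 ⊢ =a=> v1, =b=> v2
  v1 = b.0\{a,d} | b.0 ⊢ =b=> v3, =b=> v4
  v2 = 0\{a,d} | a.b.0 ⊢ =a=> v3
  v3 = 0\{a,d} | b.0 ⊢ =b=> v5
  v4 = b.0\{a,d} | 0 ⊢ =b=> v5
  v5 = 0\{a,d} | 0 ⊢ ·
Bisimilarity quotient blocks:
  B0 = {u0, v0}
  B1 = {u1, v1}
  B2 = {u3, u4, v3, v4}
  B3 = {u5, v5}
  B4 = {u2, v2}
u0 ∈ B0, v0 ∈ B0 → same block

bisimilar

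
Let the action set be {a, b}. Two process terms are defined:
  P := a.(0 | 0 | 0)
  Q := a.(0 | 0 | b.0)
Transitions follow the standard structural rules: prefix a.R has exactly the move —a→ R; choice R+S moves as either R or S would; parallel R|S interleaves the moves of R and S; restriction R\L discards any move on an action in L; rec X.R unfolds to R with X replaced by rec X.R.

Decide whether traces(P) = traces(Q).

LTS(P): 2 reachable states
  u0 = a.(0 | 0 | 0) has moves -a-> u1
  u1 = 0 | 0 | 0 has moves stopped
LTS(Q): 3 reachable states
  v0 = a.(0 | 0 | b.0) has moves -a-> v1
  v1 = 0 | 0 | b.0 has moves -b-> v2
  v2 = 0 | 0 | 0 has moves stopped
Executing ab from Q (initial set {v0}):
  step 1 (a): {v1}
  step 2 (b): {v2}
  ✓ Q
Executing ab from P (initial set {u0}):
  step 1 (a): {u1}
  step 2 (b): no successor for P

NO — witness ⟨ab⟩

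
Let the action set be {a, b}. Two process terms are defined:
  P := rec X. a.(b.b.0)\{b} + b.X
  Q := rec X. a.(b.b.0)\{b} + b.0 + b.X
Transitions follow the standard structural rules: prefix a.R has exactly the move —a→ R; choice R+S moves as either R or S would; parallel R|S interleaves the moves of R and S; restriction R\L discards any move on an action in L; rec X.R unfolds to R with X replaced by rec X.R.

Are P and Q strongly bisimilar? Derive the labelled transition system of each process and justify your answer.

LTS(P): 2 reachable states
  m0 = rec X. a.(b.b.0)\{b} + b.X ⊢ -a-> m1, -b-> m0
  m1 = (b.b.0)\{b} ⊢ stopped
LTS(Q): 3 reachable states
  n0 = rec X. a.(b.b.0)\{b} + b.0 + b.X ⊢ -a-> n1, -b-> n0, -b-> n2
  n1 = (b.b.0)\{b} ⊢ stopped
  n2 = 0 ⊢ stopped
Bisimilarity quotient blocks:
  B0 = {m0}
  B1 = {m1, n1, n2}
  B2 = {n0}
m0 ∈ B0, n0 ∈ B2 → different blocks

NO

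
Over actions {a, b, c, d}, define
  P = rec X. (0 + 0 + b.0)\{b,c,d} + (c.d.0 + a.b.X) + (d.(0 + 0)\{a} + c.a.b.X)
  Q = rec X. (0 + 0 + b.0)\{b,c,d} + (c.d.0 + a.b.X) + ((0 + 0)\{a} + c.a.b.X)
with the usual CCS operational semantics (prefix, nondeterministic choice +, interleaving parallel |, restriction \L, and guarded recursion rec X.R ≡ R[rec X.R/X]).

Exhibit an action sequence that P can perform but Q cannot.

LTS(P): 6 reachable states
  s0 = rec X. (0 + 0 + b.0)\{b,c,d} + (c.d.0 + a.b.X) + (d.(0 + 0)\{a} + c.a.b.X) ⊢ =a=> s1, =c=> s2, =c=> s3, =d=> s4
  s1 = b.(rec X. (0 + 0 + b.0)\{b,c,d} + (c.d.0 + a.b.X) + (d.(0 + 0)\{a} + c.a.b.X)) ⊢ =b=> s0
  s2 = a.b.(rec X. (0 + 0 + b.0)\{b,c,d} + (c.d.0 + a.b.X) + (d.(0 + 0)\{a} + c.a.b.X)) ⊢ =a=> s1
  s3 = d.0 ⊢ =d=> s5
  s4 = (0 + 0)\{a} ⊢ deadlocked
  s5 = 0 ⊢ deadlocked
LTS(Q): 5 reachable states
  t0 = rec X. (0 + 0 + b.0)\{b,c,d} + (c.d.0 + a.b.X) + ((0 + 0)\{a} + c.a.b.X) ⊢ =a=> t1, =c=> t2, =c=> t3
  t1 = b.(rec X. (0 + 0 + b.0)\{b,c,d} + (c.d.0 + a.b.X) + ((0 + 0)\{a} + c.a.b.X)) ⊢ =b=> t0
  t2 = a.b.(rec X. (0 + 0 + b.0)\{b,c,d} + (c.d.0 + a.b.X) + ((0 + 0)\{a} + c.a.b.X)) ⊢ =a=> t1
  t3 = d.0 ⊢ =d=> t4
  t4 = 0 ⊢ deadlocked
Executing d from P (initial set {s0}):
  step 1 (d): {s4}
  ✓ P
Executing d from Q (initial set {t0}):
  step 1 (d): ∅ (Q stuck)

d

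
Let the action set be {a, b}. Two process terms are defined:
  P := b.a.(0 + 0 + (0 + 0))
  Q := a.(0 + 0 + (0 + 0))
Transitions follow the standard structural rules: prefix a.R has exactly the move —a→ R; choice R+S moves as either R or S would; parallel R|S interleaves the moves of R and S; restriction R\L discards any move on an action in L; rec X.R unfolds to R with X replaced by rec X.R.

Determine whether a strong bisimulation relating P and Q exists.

P ≁ Q

Reachable graph of P (3 states):
  p0 = b.a.(0 + 0 + (0 + 0)) | ··b··> p1
  p1 = a.(0 + 0 + (0 + 0)) | ··a··> p2
  p2 = 0 + 0 + (0 + 0) | deadlocked
Reachable graph of Q (2 states):
  q0 = a.(0 + 0 + (0 + 0)) | ··a··> q1
  q1 = 0 + 0 + (0 + 0) | deadlocked
Coarsest stable partition (strong bisimilarity classes):
  B0 = {p0}
  B1 = {p1, q0}
  B2 = {p2, q1}
p0 ∈ B0, q0 ∈ B1 → different blocks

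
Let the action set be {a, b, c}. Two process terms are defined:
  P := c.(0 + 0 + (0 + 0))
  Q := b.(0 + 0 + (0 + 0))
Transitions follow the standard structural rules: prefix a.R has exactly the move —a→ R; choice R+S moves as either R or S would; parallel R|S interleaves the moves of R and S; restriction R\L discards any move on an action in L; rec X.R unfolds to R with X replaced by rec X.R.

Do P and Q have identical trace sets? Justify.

traces(P) ≠ traces(Q) — witness ⟨c⟩

LTS(P): 2 reachable states
  m0 = c.(0 + 0 + (0 + 0)) has moves --c--▸ m1
  m1 = 0 + 0 + (0 + 0) has moves stopped
LTS(Q): 2 reachable states
  n0 = b.(0 + 0 + (0 + 0)) has moves --b--▸ n1
  n1 = 0 + 0 + (0 + 0) has moves stopped
Executing c from P (initial set {m0}):
  [1] c ⇒ {m1}
  ✓ P
Executing c from Q (initial set {n0}):
  [1] c ⇒ no successor for Q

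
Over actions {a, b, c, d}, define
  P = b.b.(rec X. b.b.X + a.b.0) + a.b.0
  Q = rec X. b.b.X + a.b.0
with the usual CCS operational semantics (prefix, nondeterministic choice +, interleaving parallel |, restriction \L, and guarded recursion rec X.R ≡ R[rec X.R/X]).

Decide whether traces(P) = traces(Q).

trace-equivalent

Reachable graph of P (5 states):
  s0 = b.b.(rec X. b.b.X + a.b.0) + a.b.0 → —a→ s1, —b→ s2
  s1 = b.0 → —b→ s3
  s2 = b.(rec X. b.b.X + a.b.0) → —b→ s4
  s3 = 0 → (no moves)
  s4 = rec X. b.b.X + a.b.0 → —a→ s1, —b→ s2
Reachable graph of Q (4 states):
  t0 = rec X. b.b.X + a.b.0 → —a→ t1, —b→ t2
  t1 = b.0 → —b→ t3
  t2 = b.(rec X. b.b.X + a.b.0) → —b→ t0
  t3 = 0 → (no moves)
Bisimilarity quotient blocks:
  B0 = {s0, s4, t0}
  B1 = {s1, t1}
  B2 = {s3, t3}
  B3 = {s2, t2}
s0 ∈ B0, t0 ∈ B0 → same block
Bisimilar ⇒ trace-equivalent.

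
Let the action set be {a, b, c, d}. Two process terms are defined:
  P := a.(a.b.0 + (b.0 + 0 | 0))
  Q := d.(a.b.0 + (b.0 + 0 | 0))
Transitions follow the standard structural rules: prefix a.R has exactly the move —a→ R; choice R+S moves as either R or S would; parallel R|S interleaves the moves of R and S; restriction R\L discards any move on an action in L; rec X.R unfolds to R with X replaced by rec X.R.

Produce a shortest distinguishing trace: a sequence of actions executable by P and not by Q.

P's transition system — 4 states:
  u0 = a.(a.b.0 + (b.0 + 0 | 0)) has moves —a→ u1
  u1 = a.b.0 + (b.0 + 0 | 0) has moves —a→ u2, —b→ u3
  u2 = b.0 has moves —b→ u3
  u3 = 0 has moves deadlocked
Q's transition system — 4 states:
  v0 = d.(a.b.0 + (b.0 + 0 | 0)) has moves —d→ v1
  v1 = a.b.0 + (b.0 + 0 | 0) has moves —a→ v2, —b→ v3
  v2 = b.0 has moves —b→ v3
  v3 = 0 has moves deadlocked
Trace ⟨a⟩ through P, begin at {u0}:
  [1] a ⇒ {u1}
  — P admits the full trace.
Trace ⟨a⟩ through Q, begin at {v0}:
  [1] a ⇒ ∅  — Q cannot continue

a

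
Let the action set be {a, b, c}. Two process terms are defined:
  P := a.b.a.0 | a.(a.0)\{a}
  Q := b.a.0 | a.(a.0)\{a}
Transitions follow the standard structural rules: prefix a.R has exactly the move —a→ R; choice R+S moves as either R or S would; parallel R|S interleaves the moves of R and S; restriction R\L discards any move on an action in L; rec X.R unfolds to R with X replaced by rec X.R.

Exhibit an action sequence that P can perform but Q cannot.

LTS(P): 8 reachable states
  p0 = a.b.a.0 | a.(a.0)\{a} has moves --a--▸ p1, --a--▸ p2
  p1 = a.b.a.0 | (a.0)\{a} has moves --a--▸ p3
  p2 = b.a.0 | a.(a.0)\{a} has moves --a--▸ p3, --b--▸ p4
  p3 = b.a.0 | (a.0)\{a} has moves --b--▸ p5
  p4 = a.0 | a.(a.0)\{a} has moves --a--▸ p5, --a--▸ p6
  p5 = a.0 | (a.0)\{a} has moves --a--▸ p7
  p6 = 0 | a.(a.0)\{a} has moves --a--▸ p7
  p7 = 0 | (a.0)\{a} has moves stopped
LTS(Q): 6 reachable states
  q0 = b.a.0 | a.(a.0)\{a} has moves --a--▸ q1, --b--▸ q2
  q1 = b.a.0 | (a.0)\{a} has moves --b--▸ q3
  q2 = a.0 | a.(a.0)\{a} has moves --a--▸ q3, --a--▸ q4
  q3 = a.0 | (a.0)\{a} has moves --a--▸ q5
  q4 = 0 | a.(a.0)\{a} has moves --a--▸ q5
  q5 = 0 | (a.0)\{a} has moves stopped
Trace ⟨aa⟩ through P, begin at {p0}:
  [1] a ⇒ {p1, p2}
  [2] a ⇒ {p3}
  P completes σ.
Trace ⟨aa⟩ through Q, begin at {q0}:
  [1] a ⇒ {q1}
  [2] a ⇒ ∅  — Q cannot continue

aa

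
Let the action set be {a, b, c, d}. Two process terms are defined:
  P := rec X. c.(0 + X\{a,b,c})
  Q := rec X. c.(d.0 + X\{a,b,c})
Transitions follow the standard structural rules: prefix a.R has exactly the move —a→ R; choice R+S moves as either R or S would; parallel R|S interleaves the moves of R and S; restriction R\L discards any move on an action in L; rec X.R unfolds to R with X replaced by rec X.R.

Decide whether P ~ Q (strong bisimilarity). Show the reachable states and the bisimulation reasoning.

LTS(P): 2 reachable states
  m0 = rec X. c.(0 + X\{a,b,c}) → --c--▸ m1
  m1 = 0 + (rec X. c.(0 + X\{a,b,c}))\{a,b,c} → stopped
LTS(Q): 3 reachable states
  n0 = rec X. c.(d.0 + X\{a,b,c}) → --c--▸ n1
  n1 = d.0 + (rec X. c.(d.0 + X\{a,b,c}))\{a,b,c} → --d--▸ n2
  n2 = 0 → stopped
Coarsest stable partition (strong bisimilarity classes):
  B0 = {m0}
  B1 = {m1, n2}
  B2 = {n0}
  B3 = {n1}
m0 ∈ B0, n0 ∈ B2 → different blocks

P ≁ Q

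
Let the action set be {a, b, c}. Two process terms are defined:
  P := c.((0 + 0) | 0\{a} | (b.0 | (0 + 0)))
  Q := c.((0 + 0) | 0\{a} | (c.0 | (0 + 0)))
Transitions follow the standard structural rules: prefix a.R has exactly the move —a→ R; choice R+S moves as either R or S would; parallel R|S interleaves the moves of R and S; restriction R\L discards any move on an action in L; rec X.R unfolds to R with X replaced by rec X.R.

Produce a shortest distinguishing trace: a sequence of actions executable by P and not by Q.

Reachable graph of P (3 states):
  s0 = c.((0 + 0) | 0\{a} | (b.0 | (0 + 0))) has moves -c-> s1
  s1 = (0 + 0) | 0\{a} | (b.0 | (0 + 0)) has moves -b-> s2
  s2 = (0 + 0) | 0\{a} | (0 | (0 + 0)) has moves ∅
Reachable graph of Q (3 states):
  t0 = c.((0 + 0) | 0\{a} | (c.0 | (0 + 0))) has moves -c-> t1
  t1 = (0 + 0) | 0\{a} | (c.0 | (0 + 0)) has moves -c-> t2
  t2 = (0 + 0) | 0\{a} | (0 | (0 + 0)) has moves ∅
Run σ = ⟨cb⟩ on P: start {s0}
  [1] c ⇒ {s1}
  [2] b ⇒ {s2}
  ✓ P
Run σ = ⟨cb⟩ on Q: start {t0}
  [1] c ⇒ {t1}
  [2] b ⇒ ∅  — Q cannot continue

cb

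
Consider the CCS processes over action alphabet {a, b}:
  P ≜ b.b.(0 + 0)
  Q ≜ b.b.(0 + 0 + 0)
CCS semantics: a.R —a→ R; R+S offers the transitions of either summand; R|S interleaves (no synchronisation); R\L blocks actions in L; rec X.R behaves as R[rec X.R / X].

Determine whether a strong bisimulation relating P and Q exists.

bisimilar

LTS(P): 3 reachable states
  u0 = b.b.(0 + 0) :: =b=> u1
  u1 = b.(0 + 0) :: =b=> u2
  u2 = 0 + 0 :: ·
LTS(Q): 3 reachable states
  v0 = b.b.(0 + 0 + 0) :: =b=> v1
  v1 = b.(0 + 0 + 0) :: =b=> v2
  v2 = 0 + 0 + 0 :: ·
Bisimilarity quotient blocks:
  B0 = {u0, v0}
  B1 = {u1, v1}
  B2 = {u2, v2}
u0 ∈ B0, v0 ∈ B0 → same block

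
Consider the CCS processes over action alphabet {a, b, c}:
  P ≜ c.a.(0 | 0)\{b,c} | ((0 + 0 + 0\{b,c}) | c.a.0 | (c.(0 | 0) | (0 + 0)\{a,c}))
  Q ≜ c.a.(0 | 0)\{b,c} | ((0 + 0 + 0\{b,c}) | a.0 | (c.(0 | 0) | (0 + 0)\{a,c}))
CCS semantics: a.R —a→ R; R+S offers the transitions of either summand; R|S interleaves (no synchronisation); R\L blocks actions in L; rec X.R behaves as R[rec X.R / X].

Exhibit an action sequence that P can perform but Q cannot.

ccc

P's transition system — 18 states:
  p0 = c.a.(0 | 0)\{b,c} | ((0 + 0 + 0\{b,c}) | c.a.0 | (c.(0 | 0) | (0 + 0)\{a,c})) has moves -c-> p1, -c-> p2, -c-> p3
  p1 = a.(0 | 0)\{b,c} | ((0 + 0 + 0\{b,c}) | c.a.0 | (c.(0 | 0) | (0 + 0)\{a,c})) has moves -a-> p4, -c-> p5, -c-> p6
  p2 = c.a.(0 | 0)\{b,c} | ((0 + 0 + 0\{b,c}) | a.0 | (c.(0 | 0) | (0 + 0)\{a,c})) has moves -a-> p7, -c-> p5, -c-> p8
  p3 = c.a.(0 | 0)\{b,c} | ((0 + 0 + 0\{b,c}) | c.a.0 | (0 | 0 | (0 + 0)\{a,c})) has moves -c-> p6, -c-> p8
  p4 = (0 | 0)\{b,c} | ((0 + 0 + 0\{b,c}) | c.a.0 | (c.(0 | 0) | (0 + 0)\{a,c})) has moves -c-> p10, -c-> p9
  p5 = a.(0 | 0)\{b,c} | ((0 + 0 + 0\{b,c}) | a.0 | (c.(0 | 0) | (0 + 0)\{a,c})) has moves -a-> p11, -a-> p9, -c-> p12
  p6 = a.(0 | 0)\{b,c} | ((0 + 0 + 0\{b,c}) | c.a.0 | (0 | 0 | (0 + 0)\{a,c})) has moves -a-> p10, -c-> p12
  p7 = c.a.(0 | 0)\{b,c} | ((0 + 0 + 0\{b,c}) | 0 | (c.(0 | 0) | (0 + 0)\{a,c})) has moves -c-> p11, -c-> p13
  p8 = c.a.(0 | 0)\{b,c} | ((0 + 0 + 0\{b,c}) | a.0 | (0 | 0 | (0 + 0)\{a,c})) has moves -a-> p13, -c-> p12
  p9 = (0 | 0)\{b,c} | ((0 + 0 + 0\{b,c}) | a.0 | (c.(0 | 0) | (0 + 0)\{a,c})) has moves -a-> p14, -c-> p15
  p10 = (0 | 0)\{b,c} | ((0 + 0 + 0\{b,c}) | c.a.0 | (0 | 0 | (0 + 0)\{a,c})) has moves -c-> p15
  p11 = a.(0 | 0)\{b,c} | ((0 + 0 + 0\{b,c}) | 0 | (c.(0 | 0) | (0 + 0)\{a,c})) has moves -a-> p14, -c-> p16
  p12 = a.(0 | 0)\{b,c} | ((0 + 0 + 0\{b,c}) | a.0 | (0 | 0 | (0 + 0)\{a,c})) has moves -a-> p15, -a-> p16
  p13 = c.a.(0 | 0)\{b,c} | ((0 + 0 + 0\{b,c}) | 0 | (0 | 0 | (0 + 0)\{a,c})) has moves -c-> p16
  p14 = (0 | 0)\{b,c} | ((0 + 0 + 0\{b,c}) | 0 | (c.(0 | 0) | (0 + 0)\{a,c})) has moves -c-> p17
  p15 = (0 | 0)\{b,c} | ((0 + 0 + 0\{b,c}) | a.0 | (0 | 0 | (0 + 0)\{a,c})) has moves -a-> p17
  p16 = a.(0 | 0)\{b,c} | ((0 + 0 + 0\{b,c}) | 0 | (0 | 0 | (0 + 0)\{a,c})) has moves -a-> p17
  p17 = (0 | 0)\{b,c} | ((0 + 0 + 0\{b,c}) | 0 | (0 | 0 | (0 + 0)\{a,c})) has moves ·
Q's transition system — 12 states:
  q0 = c.a.(0 | 0)\{b,c} | ((0 + 0 + 0\{b,c}) | a.0 | (c.(0 | 0) | (0 + 0)\{a,c})) has moves -a-> q1, -c-> q2, -c-> q3
  q1 = c.a.(0 | 0)\{b,c} | ((0 + 0 + 0\{b,c}) | 0 | (c.(0 | 0) | (0 + 0)\{a,c})) has moves -c-> q4, -c-> q5
  q2 = a.(0 | 0)\{b,c} | ((0 + 0 + 0\{b,c}) | a.0 | (c.(0 | 0) | (0 + 0)\{a,c})) has moves -a-> q4, -a-> q6, -c-> q7
  q3 = c.a.(0 | 0)\{b,c} | ((0 + 0 + 0\{b,c}) | a.0 | (0 | 0 | (0 + 0)\{a,c})) has moves -a-> q5, -c-> q7
  q4 = a.(0 | 0)\{b,c} | ((0 + 0 + 0\{b,c}) | 0 | (c.(0 | 0) | (0 + 0)\{a,c})) has moves -a-> q8, -c-> q9
  q5 = c.a.(0 | 0)\{b,c} | ((0 + 0 + 0\{b,c}) | 0 | (0 | 0 | (0 + 0)\{a,c})) has moves -c-> q9
  q6 = (0 | 0)\{b,c} | ((0 + 0 + 0\{b,c}) | a.0 | (c.(0 | 0) | (0 + 0)\{a,c})) has moves -a-> q8, -c-> q10
  q7 = a.(0 | 0)\{b,c} | ((0 + 0 + 0\{b,c}) | a.0 | (0 | 0 | (0 + 0)\{a,c})) has moves -a-> q10, -a-> q9
  q8 = (0 | 0)\{b,c} | ((0 + 0 + 0\{b,c}) | 0 | (c.(0 | 0) | (0 + 0)\{a,c})) has moves -c-> q11
  q9 = a.(0 | 0)\{b,c} | ((0 + 0 + 0\{b,c}) | 0 | (0 | 0 | (0 + 0)\{a,c})) has moves -a-> q11
  q10 = (0 | 0)\{b,c} | ((0 + 0 + 0\{b,c}) | a.0 | (0 | 0 | (0 + 0)\{a,c})) has moves -a-> q11
  q11 = (0 | 0)\{b,c} | ((0 + 0 + 0\{b,c}) | 0 | (0 | 0 | (0 + 0)\{a,c})) has moves ·
Run σ = ⟨ccc⟩ on P: start {p0}
  after c @ step 1: {p1, p2, p3}
  after c @ step 2: {p5, p6, p8}
  after c @ step 3: {p12}
  — P admits the full trace.
Run σ = ⟨ccc⟩ on Q: start {q0}
  after c @ step 1: {q2, q3}
  after c @ step 2: {q7}
  after c @ step 3: ∅  — Q cannot continue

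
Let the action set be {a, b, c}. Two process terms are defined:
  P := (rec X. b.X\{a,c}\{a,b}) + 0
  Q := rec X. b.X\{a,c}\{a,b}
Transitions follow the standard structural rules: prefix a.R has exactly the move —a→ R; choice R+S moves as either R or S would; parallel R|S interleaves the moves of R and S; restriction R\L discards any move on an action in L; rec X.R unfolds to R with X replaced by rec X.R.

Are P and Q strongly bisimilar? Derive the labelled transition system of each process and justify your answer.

Reachable graph of P (2 states):
  p0 = (rec X. b.X\{a,c}\{a,b}) + 0 | —b→ p1
  p1 = (rec X. b.X\{a,c}\{a,b})\{a,c}\{a,b} | deadlocked
Reachable graph of Q (2 states):
  q0 = rec X. b.X\{a,c}\{a,b} | —b→ q1
  q1 = (rec X. b.X\{a,c}\{a,b})\{a,c}\{a,b} | deadlocked
Coarsest stable partition (strong bisimilarity classes):
  B0 = {p0, q0}
  B1 = {p1, q1}
p0 ∈ B0, q0 ∈ B0 → same block

bisimilar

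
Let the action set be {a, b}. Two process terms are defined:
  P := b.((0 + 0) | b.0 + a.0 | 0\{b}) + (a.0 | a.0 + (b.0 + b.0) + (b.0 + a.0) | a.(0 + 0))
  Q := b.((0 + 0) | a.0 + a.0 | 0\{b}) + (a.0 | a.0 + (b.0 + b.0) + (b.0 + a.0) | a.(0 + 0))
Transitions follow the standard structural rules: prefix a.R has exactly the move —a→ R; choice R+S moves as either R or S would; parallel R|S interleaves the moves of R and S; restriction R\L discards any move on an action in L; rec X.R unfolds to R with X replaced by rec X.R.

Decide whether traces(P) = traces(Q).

traces(P) ≠ traces(Q) — witness ⟨bb⟩

Reachable graph of P (11 states):
  u0 = b.((0 + 0) | b.0 + a.0 | 0\{b}) + (a.0 | a.0 + (b.0 + b.0) + (b.0 + a.0) | a.(0 + 0)) → -a-> u1, -a-> u2, -a-> u3, -a-> u4, -b-> u2, -b-> u5, -b-> u6
  u1 = (b.0 + a.0) | (0 + 0) → -a-> u7, -b-> u7
  u2 = 0 | a.(0 + 0) → -a-> u7
  u3 = 0 | a.0 → -a-> u8
  u4 = a.0 | 0 → -a-> u8
  u5 = (0 + 0) | b.0 + a.0 | 0\{b} → -a-> u9, -b-> u10
  u6 = 0 → deadlocked
  u7 = 0 | (0 + 0) → deadlocked
  u8 = 0 | 0 → deadlocked
  u9 = 0 | 0\{b} → deadlocked
  u10 = (0 + 0) | 0 → deadlocked
Reachable graph of Q (11 states):
  v0 = b.((0 + 0) | a.0 + a.0 | 0\{b}) + (a.0 | a.0 + (b.0 + b.0) + (b.0 + a.0) | a.(0 + 0)) → -a-> v1, -a-> v2, -a-> v3, -a-> v4, -b-> v2, -b-> v5, -b-> v6
  v1 = (b.0 + a.0) | (0 + 0) → -a-> v7, -b-> v7
  v2 = 0 | a.(0 + 0) → -a-> v7
  v3 = 0 | a.0 → -a-> v8
  v4 = a.0 | 0 → -a-> v8
  v5 = (0 + 0) | a.0 + a.0 | 0\{b} → -a-> v10, -a-> v9
  v6 = 0 → deadlocked
  v7 = 0 | (0 + 0) → deadlocked
  v8 = 0 | 0 → deadlocked
  v9 = (0 + 0) | 0 → deadlocked
  v10 = 0 | 0\{b} → deadlocked
Executing bb from P (initial set {u0}):
  after b @ step 1: {u2, u5, u6}
  after b @ step 2: {u10}
  P completes σ.
Executing bb from Q (initial set {v0}):
  after b @ step 1: {v2, v5, v6}
  after b @ step 2: no successor for Q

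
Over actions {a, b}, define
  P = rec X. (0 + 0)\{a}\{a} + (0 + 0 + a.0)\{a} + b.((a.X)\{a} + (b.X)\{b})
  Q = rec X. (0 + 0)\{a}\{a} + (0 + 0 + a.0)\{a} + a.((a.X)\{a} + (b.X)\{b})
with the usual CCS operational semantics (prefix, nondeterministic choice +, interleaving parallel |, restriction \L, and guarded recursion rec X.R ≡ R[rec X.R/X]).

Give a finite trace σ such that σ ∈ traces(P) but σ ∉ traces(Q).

P's transition system — 2 states:
  m0 = rec X. (0 + 0)\{a}\{a} + (0 + 0 + a.0)\{a} + b.((a.X)\{a} + (b.X)\{b}) has moves --b--▸ m1
  m1 = (a.(rec X. (0 + 0)\{a}\{a} + (0 + 0 + a.0)\{a} + b.((a.X)\{a} + (b.X)\{b})))\{a} + (b.(rec X. (0 + 0)\{a}\{a} + (0 + 0 + a.0)\{a} + b.((a.X)\{a} + (b.X)\{b})))\{b} has moves ·
Q's transition system — 2 states:
  n0 = rec X. (0 + 0)\{a}\{a} + (0 + 0 + a.0)\{a} + a.((a.X)\{a} + (b.X)\{b}) has moves --a--▸ n1
  n1 = (a.(rec X. (0 + 0)\{a}\{a} + (0 + 0 + a.0)\{a} + a.((a.X)\{a} + (b.X)\{b})))\{a} + (b.(rec X. (0 + 0)\{a}\{a} + (0 + 0 + a.0)\{a} + a.((a.X)\{a} + (b.X)\{b})))\{b} has moves ·
Run σ = ⟨b⟩ on P: start {m0}
  after b @ step 1: {m1}
  P completes σ.
Run σ = ⟨b⟩ on Q: start {n0}
  after b @ step 1: no successor for Q

b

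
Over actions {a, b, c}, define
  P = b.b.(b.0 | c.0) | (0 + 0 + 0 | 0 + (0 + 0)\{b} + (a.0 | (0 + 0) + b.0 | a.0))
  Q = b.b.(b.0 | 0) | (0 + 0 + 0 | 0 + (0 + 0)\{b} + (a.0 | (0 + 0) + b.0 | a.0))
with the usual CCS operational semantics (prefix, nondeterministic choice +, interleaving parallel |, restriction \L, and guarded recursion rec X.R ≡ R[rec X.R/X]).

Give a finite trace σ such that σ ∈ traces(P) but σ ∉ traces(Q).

LTS(P): 30 reachable states
  s0 = b.b.(b.0 | c.0) | (0 + 0 + 0 | 0 + (0 + 0)\{b} + (a.0 | (0 + 0) + b.0 | a.0)) → --a--▸ s1, --a--▸ s2, --b--▸ s3, --b--▸ s4
  s1 = b.b.(b.0 | c.0) | (0 | (0 + 0)) → --b--▸ s5
  s2 = b.b.(b.0 | c.0) | (b.0 | 0) → --b--▸ s6, --b--▸ s7
  s3 = b.(b.0 | c.0) | (0 + 0 + 0 | 0 + (0 + 0)\{b} + (a.0 | (0 + 0) + b.0 | a.0)) → --a--▸ s5, --a--▸ s6, --b--▸ s8, --b--▸ s9
  s4 = b.b.(b.0 | c.0) | (0 | a.0) → --a--▸ s7, --b--▸ s8
  s5 = b.(b.0 | c.0) | (0 | (0 + 0)) → --b--▸ s10
  s6 = b.(b.0 | c.0) | (b.0 | 0) → --b--▸ s11, --b--▸ s12
  s7 = b.b.(b.0 | c.0) | (0 | 0) → --b--▸ s11
  s8 = b.(b.0 | c.0) | (0 | a.0) → --a--▸ s11, --b--▸ s13
  s9 = b.0 | c.0 | (0 + 0 + 0 | 0 + (0 + 0)\{b} + (a.0 | (0 + 0) + b.0 | a.0)) → --a--▸ s10, --a--▸ s12, --b--▸ s13, --b--▸ s14, --c--▸ s15
  s10 = b.0 | c.0 | (0 | (0 + 0)) → --b--▸ s16, --c--▸ s17
  s11 = b.(b.0 | c.0) | (0 | 0) → --b--▸ s18
  s12 = b.0 | c.0 | (b.0 | 0) → --b--▸ s18, --b--▸ s19, --c--▸ s20
  s13 = b.0 | c.0 | (0 | a.0) → --a--▸ s18, --b--▸ s21, --c--▸ s22
  s14 = 0 | c.0 | (0 + 0 + 0 | 0 + (0 + 0)\{b} + (a.0 | (0 + 0) + b.0 | a.0)) → --a--▸ s16, --a--▸ s19, --b--▸ s21, --c--▸ s23
  s15 = b.0 | 0 | (0 + 0 + 0 | 0 + (0 + 0)\{b} + (a.0 | (0 + 0) + b.0 | a.0)) → --a--▸ s17, --a--▸ s20, --b--▸ s22, --b--▸ s23
  s16 = 0 | c.0 | (0 | (0 + 0)) → --c--▸ s24
  s17 = b.0 | 0 | (0 | (0 + 0)) → --b--▸ s24
  s18 = b.0 | c.0 | (0 | 0) → --b--▸ s25, --c--▸ s26
  s19 = 0 | c.0 | (b.0 | 0) → --b--▸ s25, --c--▸ s27
  s20 = b.0 | 0 | (b.0 | 0) → --b--▸ s26, --b--▸ s27
  s21 = 0 | c.0 | (0 | a.0) → --a--▸ s25, --c--▸ s28
  s22 = b.0 | 0 | (0 | a.0) → --a--▸ s26, --b--▸ s28
  s23 = 0 | 0 | (0 + 0 + 0 | 0 + (0 + 0)\{b} + (a.0 | (0 + 0) + b.0 | a.0)) → --a--▸ s24, --a--▸ s27, --b--▸ s28
  s24 = 0 | 0 | (0 | (0 + 0)) → stopped
  s25 = 0 | c.0 | (0 | 0) → --c--▸ s29
  s26 = b.0 | 0 | (0 | 0) → --b--▸ s29
  s27 = 0 | 0 | (b.0 | 0) → --b--▸ s29
  s28 = 0 | 0 | (0 | a.0) → --a--▸ s29
  s29 = 0 | 0 | (0 | 0) → stopped
LTS(Q): 20 reachable states
  t0 = b.b.(b.0 | 0) | (0 + 0 + 0 | 0 + (0 + 0)\{b} + (a.0 | (0 + 0) + b.0 | a.0)) → --a--▸ t1, --a--▸ t2, --b--▸ t3, --b--▸ t4
  t1 = b.b.(b.0 | 0) | (0 | (0 + 0)) → --b--▸ t5
  t2 = b.b.(b.0 | 0) | (b.0 | 0) → --b--▸ t6, --b--▸ t7
  t3 = b.(b.0 | 0) | (0 + 0 + 0 | 0 + (0 + 0)\{b} + (a.0 | (0 + 0) + b.0 | a.0)) → --a--▸ t5, --a--▸ t6, --b--▸ t8, --b--▸ t9
  t4 = b.b.(b.0 | 0) | (0 | a.0) → --a--▸ t7, --b--▸ t8
  t5 = b.(b.0 | 0) | (0 | (0 + 0)) → --b--▸ t10
  t6 = b.(b.0 | 0) | (b.0 | 0) → --b--▸ t11, --b--▸ t12
  t7 = b.b.(b.0 | 0) | (0 | 0) → --b--▸ t11
  t8 = b.(b.0 | 0) | (0 | a.0) → --a--▸ t11, --b--▸ t13
  t9 = b.0 | 0 | (0 + 0 + 0 | 0 + (0 + 0)\{b} + (a.0 | (0 + 0) + b.0 | a.0)) → --a--▸ t10, --a--▸ t12, --b--▸ t13, --b--▸ t14
  t10 = b.0 | 0 | (0 | (0 + 0)) → --b--▸ t15
  t11 = b.(b.0 | 0) | (0 | 0) → --b--▸ t16
  t12 = b.0 | 0 | (b.0 | 0) → --b--▸ t16, --b--▸ t17
  t13 = b.0 | 0 | (0 | a.0) → --a--▸ t16, --b--▸ t18
  t14 = 0 | 0 | (0 + 0 + 0 | 0 + (0 + 0)\{b} + (a.0 | (0 + 0) + b.0 | a.0)) → --a--▸ t15, --a--▸ t17, --b--▸ t18
  t15 = 0 | 0 | (0 | (0 + 0)) → stopped
  t16 = b.0 | 0 | (0 | 0) → --b--▸ t19
  t17 = 0 | 0 | (b.0 | 0) → --b--▸ t19
  t18 = 0 | 0 | (0 | a.0) → --a--▸ t19
  t19 = 0 | 0 | (0 | 0) → stopped
Trace ⟨bbc⟩ through P, begin at {s0}:
  step 1 (b): {s3, s4}
  step 2 (b): {s8, s9}
  step 3 (c): {s15}
  — P admits the full trace.
Trace ⟨bbc⟩ through Q, begin at {t0}:
  step 1 (b): {t3, t4}
  step 2 (b): {t8, t9}
  step 3 (c): ∅  — Q cannot continue

bbc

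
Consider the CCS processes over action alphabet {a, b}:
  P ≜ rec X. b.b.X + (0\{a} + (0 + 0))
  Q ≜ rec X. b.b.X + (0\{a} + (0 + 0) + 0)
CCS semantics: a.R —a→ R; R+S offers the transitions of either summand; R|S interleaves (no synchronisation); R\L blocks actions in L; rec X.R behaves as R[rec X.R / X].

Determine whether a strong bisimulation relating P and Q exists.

YES

LTS(P): 2 reachable states
  u0 = rec X. b.b.X + (0\{a} + (0 + 0)) → =b=> u1
  u1 = b.(rec X. b.b.X + (0\{a} + (0 + 0))) → =b=> u0
LTS(Q): 2 reachable states
  v0 = rec X. b.b.X + (0\{a} + (0 + 0) + 0) → =b=> v1
  v1 = b.(rec X. b.b.X + (0\{a} + (0 + 0) + 0)) → =b=> v0
Bisimilarity quotient blocks:
  B0 = {u0, u1, v0, v1}
u0 ∈ B0, v0 ∈ B0 → same block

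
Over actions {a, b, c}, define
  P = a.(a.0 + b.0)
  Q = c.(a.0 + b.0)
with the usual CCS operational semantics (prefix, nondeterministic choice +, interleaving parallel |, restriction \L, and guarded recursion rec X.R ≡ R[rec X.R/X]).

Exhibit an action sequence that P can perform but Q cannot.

a

Reachable graph of P (3 states):
  m0 = a.(a.0 + b.0) | ··a··> m1
  m1 = a.0 + b.0 | ··a··> m2, ··b··> m2
  m2 = 0 | ·
Reachable graph of Q (3 states):
  n0 = c.(a.0 + b.0) | ··c··> n1
  n1 = a.0 + b.0 | ··a··> n2, ··b··> n2
  n2 = 0 | ·
Run σ = ⟨a⟩ on P: start {m0}
  [1] a ⇒ {m1}
  P completes σ.
Run σ = ⟨a⟩ on Q: start {n0}
  [1] a ⇒ ∅  — Q cannot continue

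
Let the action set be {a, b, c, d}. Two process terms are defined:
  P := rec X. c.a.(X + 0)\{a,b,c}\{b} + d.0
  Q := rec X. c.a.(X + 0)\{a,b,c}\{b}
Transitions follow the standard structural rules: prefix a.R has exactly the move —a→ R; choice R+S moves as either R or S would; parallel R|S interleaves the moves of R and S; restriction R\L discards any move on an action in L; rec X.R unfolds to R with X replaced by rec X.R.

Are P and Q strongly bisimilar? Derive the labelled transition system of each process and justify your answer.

Reachable graph of P (5 states):
  u0 = rec X. c.a.(X + 0)\{a,b,c}\{b} + d.0 has moves --c--▸ u1, --d--▸ u2
  u1 = a.((rec X. c.a.(X + 0)\{a,b,c}\{b} + d.0) + 0)\{a,b,c}\{b} has moves --a--▸ u3
  u2 = 0 has moves deadlocked
  u3 = ((rec X. c.a.(X + 0)\{a,b,c}\{b} + d.0) + 0)\{a,b,c}\{b} has moves --d--▸ u4
  u4 = 0\{a,b,c}\{b} has moves deadlocked
Reachable graph of Q (3 states):
  v0 = rec X. c.a.(X + 0)\{a,b,c}\{b} has moves --c--▸ v1
  v1 = a.((rec X. c.a.(X + 0)\{a,b,c}\{b}) + 0)\{a,b,c}\{b} has moves --a--▸ v2
  v2 = ((rec X. c.a.(X + 0)\{a,b,c}\{b}) + 0)\{a,b,c}\{b} has moves deadlocked
Bisimilarity quotient blocks:
  B0 = {u0}
  B1 = {u1}
  B2 = {u3}
  B3 = {u2, u4, v2}
  B4 = {v0}
  B5 = {v1}
u0 ∈ B0, v0 ∈ B4 → different blocks

NO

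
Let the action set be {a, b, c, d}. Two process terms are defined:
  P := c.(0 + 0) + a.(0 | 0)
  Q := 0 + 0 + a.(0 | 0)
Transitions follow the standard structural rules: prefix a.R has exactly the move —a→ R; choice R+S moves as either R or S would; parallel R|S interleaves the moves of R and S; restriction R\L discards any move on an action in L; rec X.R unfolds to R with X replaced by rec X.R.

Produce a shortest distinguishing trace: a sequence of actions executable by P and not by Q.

P's transition system — 3 states:
  m0 = c.(0 + 0) + a.(0 | 0) has moves —a→ m1, —c→ m2
  m1 = 0 | 0 has moves stopped
  m2 = 0 + 0 has moves stopped
Q's transition system — 2 states:
  n0 = 0 + 0 + a.(0 | 0) has moves —a→ n1
  n1 = 0 | 0 has moves stopped
Trace ⟨c⟩ through P, begin at {m0}:
  after c @ step 1: {m2}
  — P admits the full trace.
Trace ⟨c⟩ through Q, begin at {n0}:
  after c @ step 1: ∅  — Q cannot continue

c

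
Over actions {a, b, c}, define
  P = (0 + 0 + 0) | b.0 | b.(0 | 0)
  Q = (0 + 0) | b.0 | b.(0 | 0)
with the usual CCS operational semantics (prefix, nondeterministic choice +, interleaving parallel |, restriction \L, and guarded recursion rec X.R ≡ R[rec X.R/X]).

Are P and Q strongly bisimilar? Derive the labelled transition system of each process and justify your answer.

YES

LTS(P): 4 reachable states
  s0 = (0 + 0 + 0) | b.0 | b.(0 | 0) :: =b=> s1, =b=> s2
  s1 = (0 + 0 + 0) | 0 | b.(0 | 0) :: =b=> s3
  s2 = (0 + 0 + 0) | b.0 | (0 | 0) :: =b=> s3
  s3 = (0 + 0 + 0) | 0 | (0 | 0) :: (no moves)
LTS(Q): 4 reachable states
  t0 = (0 + 0) | b.0 | b.(0 | 0) :: =b=> t1, =b=> t2
  t1 = (0 + 0) | 0 | b.(0 | 0) :: =b=> t3
  t2 = (0 + 0) | b.0 | (0 | 0) :: =b=> t3
  t3 = (0 + 0) | 0 | (0 | 0) :: (no moves)
Partition-refinement fixed point:
  B0 = {s0, t0}
  B1 = {s1, s2, t1, t2}
  B2 = {s3, t3}
s0 ∈ B0, t0 ∈ B0 → same block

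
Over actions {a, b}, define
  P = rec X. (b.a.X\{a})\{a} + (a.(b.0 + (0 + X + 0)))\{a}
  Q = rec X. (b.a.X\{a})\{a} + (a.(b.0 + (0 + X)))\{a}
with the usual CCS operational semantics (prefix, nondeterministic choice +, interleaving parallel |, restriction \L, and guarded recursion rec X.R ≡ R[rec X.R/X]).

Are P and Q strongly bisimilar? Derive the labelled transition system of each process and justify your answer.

LTS(P): 2 reachable states
  m0 = rec X. (b.a.X\{a})\{a} + (a.(b.0 + (0 + X + 0)))\{a} ⊢ -b-> m1
  m1 = (a.(rec X. (b.a.X\{a})\{a} + (a.(b.0 + (0 + X + 0)))\{a})\{a})\{a} ⊢ ∅
LTS(Q): 2 reachable states
  n0 = rec X. (b.a.X\{a})\{a} + (a.(b.0 + (0 + X)))\{a} ⊢ -b-> n1
  n1 = (a.(rec X. (b.a.X\{a})\{a} + (a.(b.0 + (0 + X)))\{a})\{a})\{a} ⊢ ∅
Bisimilarity quotient blocks:
  B0 = {m0, n0}
  B1 = {m1, n1}
m0 ∈ B0, n0 ∈ B0 → same block

P ~ Q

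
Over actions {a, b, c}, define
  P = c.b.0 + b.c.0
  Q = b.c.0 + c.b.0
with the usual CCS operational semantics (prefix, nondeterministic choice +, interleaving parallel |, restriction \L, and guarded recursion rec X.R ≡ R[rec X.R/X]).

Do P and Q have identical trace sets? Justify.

YES

LTS(P): 4 reachable states
  u0 = c.b.0 + b.c.0 → --b--▸ u1, --c--▸ u2
  u1 = c.0 → --c--▸ u3
  u2 = b.0 → --b--▸ u3
  u3 = 0 → deadlocked
LTS(Q): 4 reachable states
  v0 = b.c.0 + c.b.0 → --b--▸ v1, --c--▸ v2
  v1 = c.0 → --c--▸ v3
  v2 = b.0 → --b--▸ v3
  v3 = 0 → deadlocked
Partition-refinement fixed point:
  B0 = {u0, v0}
  B1 = {u1, v1}
  B2 = {u3, v3}
  B3 = {u2, v2}
u0 ∈ B0, v0 ∈ B0 → same block
Bisimilar ⇒ trace-equivalent.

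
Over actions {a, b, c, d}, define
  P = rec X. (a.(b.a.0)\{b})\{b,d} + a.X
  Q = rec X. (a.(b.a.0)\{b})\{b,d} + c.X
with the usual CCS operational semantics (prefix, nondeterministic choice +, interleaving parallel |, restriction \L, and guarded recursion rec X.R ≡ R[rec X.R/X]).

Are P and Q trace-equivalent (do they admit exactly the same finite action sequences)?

NO — witness ⟨aa⟩

LTS(P): 2 reachable states
  s0 = rec X. (a.(b.a.0)\{b})\{b,d} + a.X has moves —a→ s0, —a→ s1
  s1 = (b.a.0)\{b}\{b,d} has moves stopped
LTS(Q): 2 reachable states
  t0 = rec X. (a.(b.a.0)\{b})\{b,d} + c.X has moves —a→ t1, —c→ t0
  t1 = (b.a.0)\{b}\{b,d} has moves stopped
Executing aa from P (initial set {s0}):
  after a @ step 1: {s0, s1}
  after a @ step 2: {s0, s1}
  ✓ P
Executing aa from Q (initial set {t0}):
  after a @ step 1: {t1}
  after a @ step 2: no successor for Q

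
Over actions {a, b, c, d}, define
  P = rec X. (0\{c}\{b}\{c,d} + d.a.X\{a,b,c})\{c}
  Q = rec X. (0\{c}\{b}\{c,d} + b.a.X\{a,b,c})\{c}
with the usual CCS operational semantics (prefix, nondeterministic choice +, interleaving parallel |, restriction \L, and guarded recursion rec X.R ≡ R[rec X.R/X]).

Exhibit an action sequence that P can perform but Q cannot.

LTS(P): 4 reachable states
  m0 = rec X. (0\{c}\{b}\{c,d} + d.a.X\{a,b,c})\{c} → -d-> m1
  m1 = (a.(rec X. (0\{c}\{b}\{c,d} + d.a.X\{a,b,c})\{c})\{a,b,c})\{c} → -a-> m2
  m2 = (rec X. (0\{c}\{b}\{c,d} + d.a.X\{a,b,c})\{c})\{a,b,c}\{c} → -d-> m3
  m3 = (a.(rec X. (0\{c}\{b}\{c,d} + d.a.X\{a,b,c})\{c})\{a,b,c})\{c}\{a,b,c}\{c} → ∅
LTS(Q): 3 reachable states
  n0 = rec X. (0\{c}\{b}\{c,d} + b.a.X\{a,b,c})\{c} → -b-> n1
  n1 = (a.(rec X. (0\{c}\{b}\{c,d} + b.a.X\{a,b,c})\{c})\{a,b,c})\{c} → -a-> n2
  n2 = (rec X. (0\{c}\{b}\{c,d} + b.a.X\{a,b,c})\{c})\{a,b,c}\{c} → ∅
Executing d from P (initial set {m0}):
  step 1 (d): {m1}
  — P admits the full trace.
Executing d from Q (initial set {n0}):
  step 1 (d): no successor for Q

d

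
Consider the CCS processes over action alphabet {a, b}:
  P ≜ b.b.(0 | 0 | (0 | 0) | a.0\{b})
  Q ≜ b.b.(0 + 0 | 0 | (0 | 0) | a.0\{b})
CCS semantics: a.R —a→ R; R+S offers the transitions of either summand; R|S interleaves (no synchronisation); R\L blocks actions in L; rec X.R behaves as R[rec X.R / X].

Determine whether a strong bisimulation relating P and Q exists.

P's transition system — 4 states:
  u0 = b.b.(0 | 0 | (0 | 0) | a.0\{b}) | =b=> u1
  u1 = b.(0 | 0 | (0 | 0) | a.0\{b}) | =b=> u2
  u2 = 0 | 0 | (0 | 0) | a.0\{b} | =a=> u3
  u3 = 0 | 0 | (0 | 0) | 0\{b} | stopped
Q's transition system — 4 states:
  v0 = b.b.(0 + 0 | 0 | (0 | 0) | a.0\{b}) | =b=> v1
  v1 = b.(0 + 0 | 0 | (0 | 0) | a.0\{b}) | =b=> v2
  v2 = 0 + 0 | 0 | (0 | 0) | a.0\{b} | =a=> v3
  v3 = 0 | 0 | (0 | 0) | 0\{b} | stopped
Coarsest stable partition (strong bisimilarity classes):
  B0 = {u0, v0}
  B1 = {u1, v1}
  B2 = {u2, v2}
  B3 = {u3, v3}
u0 ∈ B0, v0 ∈ B0 → same block

YES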